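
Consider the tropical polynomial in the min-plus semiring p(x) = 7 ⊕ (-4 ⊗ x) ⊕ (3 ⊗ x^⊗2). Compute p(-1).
p(-1) = -5

A tropical monomial a ⊗ x^⊗i evaluates to a + i · x. Evaluating each term at x = -1:
  Term 0 contributes 7 + 0 · -1 = 7
  Term 1 contributes -4 + 1 · -1 = -5
  Term 2 contributes 3 + 2 · -1 = 1
p(-1) = ⊕ of these = min[7, -5, 1] = -5.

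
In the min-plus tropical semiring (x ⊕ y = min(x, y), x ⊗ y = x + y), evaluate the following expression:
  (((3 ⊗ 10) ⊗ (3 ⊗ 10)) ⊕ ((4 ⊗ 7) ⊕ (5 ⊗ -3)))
(((3 ⊗ 10) ⊗ (3 ⊗ 10)) ⊕ ((4 ⊗ 7) ⊕ (5 ⊗ -3))) = 2

Expand innermost to outermost. Recall ⊕ takes the minimum of its arguments and ⊗ takes their sum. Working out the expression (((3 ⊗ 10) ⊗ (3 ⊗ 10)) ⊕ ((4 ⊗ 7) ⊕ (5 ⊗ -3))) gives 2.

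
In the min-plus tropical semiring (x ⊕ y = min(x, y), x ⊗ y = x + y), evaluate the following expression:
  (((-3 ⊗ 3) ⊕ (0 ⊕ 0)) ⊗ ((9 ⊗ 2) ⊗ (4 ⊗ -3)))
(((-3 ⊗ 3) ⊕ (0 ⊕ 0)) ⊗ ((9 ⊗ 2) ⊗ (4 ⊗ -3))) = 12

Expand innermost to outermost. Recall ⊕ takes the minimum of its arguments and ⊗ takes their sum. Working out the expression (((-3 ⊗ 3) ⊕ (0 ⊕ 0)) ⊗ ((9 ⊗ 2) ⊗ (4 ⊗ -3))) gives 12.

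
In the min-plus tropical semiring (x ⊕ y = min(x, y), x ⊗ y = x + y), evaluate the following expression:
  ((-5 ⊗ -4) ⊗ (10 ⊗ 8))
((-5 ⊗ -4) ⊗ (10 ⊗ 8)) = 9

Expand innermost to outermost. Recall ⊕ takes the minimum of its arguments and ⊗ takes their sum. Working out the expression ((-5 ⊗ -4) ⊗ (10 ⊗ 8)) gives 9.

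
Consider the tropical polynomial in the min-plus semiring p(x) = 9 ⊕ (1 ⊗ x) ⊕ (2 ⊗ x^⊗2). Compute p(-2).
p(-2) = -2

A tropical monomial a ⊗ x^⊗i evaluates to a + i · x. Evaluating each term at x = -2:
  Term 0 contributes 9 + 0 · -2 = 9
  Term 1 contributes 1 + 1 · -2 = -1
  Term 2 contributes 2 + 2 · -2 = -2
p(-2) = ⊕ of these = min[9, -1, -2] = -2.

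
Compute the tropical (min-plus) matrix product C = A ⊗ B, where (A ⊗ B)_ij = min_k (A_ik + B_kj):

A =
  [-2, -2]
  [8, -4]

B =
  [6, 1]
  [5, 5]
A ⊗ B =
  [3, -1]
  [1, 1]

Apply the min-plus product entry-by-entry:
  C[0][0] = min over k of (A[0][0] + B[0][0] = -2 + 6 = 4, A[0][1] + B[1][0] = -2 + 5 = 3) = 3 (attained at k = 1)
  C[0][1] = min over k of (A[0][0] + B[0][1] = -2 + 1 = -1, A[0][1] + B[1][1] = -2 + 5 = 3) = -1 (attained at k = 0)
  C[1][0] = min over k of (A[1][0] + B[0][0] = 8 + 6 = 14, A[1][1] + B[1][0] = -4 + 5 = 1) = 1 (attained at k = 1)
  C[1][1] = min over k of (A[1][0] + B[0][1] = 8 + 1 = 9, A[1][1] + B[1][1] = -4 + 5 = 1) = 1 (attained at k = 1)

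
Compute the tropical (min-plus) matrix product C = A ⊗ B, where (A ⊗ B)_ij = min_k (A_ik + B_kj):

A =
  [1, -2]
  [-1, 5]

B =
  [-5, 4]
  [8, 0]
A ⊗ B =
  [-4, -2]
  [-6, 3]

Apply the min-plus product entry-by-entry:
  C[0][0] = min over k of (A[0][0] + B[0][0] = 1 + -5 = -4, A[0][1] + B[1][0] = -2 + 8 = 6) = -4 (attained at k = 0)
  C[0][1] = min over k of (A[0][0] + B[0][1] = 1 + 4 = 5, A[0][1] + B[1][1] = -2 + 0 = -2) = -2 (attained at k = 1)
  C[1][0] = min over k of (A[1][0] + B[0][0] = -1 + -5 = -6, A[1][1] + B[1][0] = 5 + 8 = 13) = -6 (attained at k = 0)
  C[1][1] = min over k of (A[1][0] + B[0][1] = -1 + 4 = 3, A[1][1] + B[1][1] = 5 + 0 = 5) = 3 (attained at k = 0)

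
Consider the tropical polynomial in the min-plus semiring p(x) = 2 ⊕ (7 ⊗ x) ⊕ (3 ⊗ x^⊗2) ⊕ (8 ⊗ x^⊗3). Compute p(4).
p(4) = 2

A tropical monomial a ⊗ x^⊗i evaluates to a + i · x. Evaluating each term at x = 4:
  Term 0 contributes 2 + 0 · 4 = 2
  Term 1 contributes 7 + 1 · 4 = 11
  Term 2 contributes 3 + 2 · 4 = 11
  Term 3 contributes 8 + 3 · 4 = 20
p(4) = ⊕ of these = min[2, 11, 11, 20] = 2.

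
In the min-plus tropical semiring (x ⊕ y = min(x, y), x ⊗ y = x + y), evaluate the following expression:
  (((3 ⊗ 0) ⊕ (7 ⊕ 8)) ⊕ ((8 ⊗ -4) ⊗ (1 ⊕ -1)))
(((3 ⊗ 0) ⊕ (7 ⊕ 8)) ⊕ ((8 ⊗ -4) ⊗ (1 ⊕ -1))) = 3

Expand innermost to outermost. Recall ⊕ takes the minimum of its arguments and ⊗ takes their sum. Working out the expression (((3 ⊗ 0) ⊕ (7 ⊕ 8)) ⊕ ((8 ⊗ -4) ⊗ (1 ⊕ -1))) gives 3.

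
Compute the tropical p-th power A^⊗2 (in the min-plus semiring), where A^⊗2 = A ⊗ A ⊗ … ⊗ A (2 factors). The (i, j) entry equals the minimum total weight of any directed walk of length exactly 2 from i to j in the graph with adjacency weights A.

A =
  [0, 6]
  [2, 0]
A^⊗2 =
  [0, 6]
  [2, 0]

Each entry (A^⊗2)_ij equals the minimum over all length-2 walks i = v_0 → v_1 → … → v_2 = j of Σ_t A[v_t][v_{t+1}]. For example, for (i, j) = (0, 1) we minimise over 2 possible intermediate vertex sequences; the minimum is 6, attained along the walk 0 → 0 → 1.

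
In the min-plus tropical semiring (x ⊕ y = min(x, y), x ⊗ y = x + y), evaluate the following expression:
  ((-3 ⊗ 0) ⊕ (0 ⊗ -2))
((-3 ⊗ 0) ⊕ (0 ⊗ -2)) = -3

Expand innermost to outermost. Recall ⊕ takes the minimum of its arguments and ⊗ takes their sum. Working out the expression ((-3 ⊗ 0) ⊕ (0 ⊗ -2)) gives -3.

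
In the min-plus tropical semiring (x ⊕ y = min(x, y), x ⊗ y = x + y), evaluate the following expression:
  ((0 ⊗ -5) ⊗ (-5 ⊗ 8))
((0 ⊗ -5) ⊗ (-5 ⊗ 8)) = -2

Expand innermost to outermost. Recall ⊕ takes the minimum of its arguments and ⊗ takes their sum. Working out the expression ((0 ⊗ -5) ⊗ (-5 ⊗ 8)) gives -2.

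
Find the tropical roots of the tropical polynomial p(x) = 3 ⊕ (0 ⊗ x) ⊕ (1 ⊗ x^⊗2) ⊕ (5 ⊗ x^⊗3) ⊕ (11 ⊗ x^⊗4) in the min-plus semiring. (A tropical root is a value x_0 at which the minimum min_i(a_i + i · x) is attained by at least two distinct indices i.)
Roots: {-6, -4, -1, 3}

Each tropical root is a break point of the lower envelope of the lines y = a_i + i · x (there are 5 lines, with slopes 0, 1, ..., 4). Only the lines that attain the minimum somewhere contribute to roots; other lines are dominated. Here the surviving (envelope) indices are i = 4, i = 3, i = 2, i = 1, i = 0.
Intersections between consecutive envelope lines give the roots: for adjacent envelope indices i < j the intersection is x = (a_i − a_j) / (j − i). Reading off the sorted break points: {-6, -4, -1, 3}.
Verification: at each break x_0, at least two indices attain the minimum of min_i(a_i + i · x_0).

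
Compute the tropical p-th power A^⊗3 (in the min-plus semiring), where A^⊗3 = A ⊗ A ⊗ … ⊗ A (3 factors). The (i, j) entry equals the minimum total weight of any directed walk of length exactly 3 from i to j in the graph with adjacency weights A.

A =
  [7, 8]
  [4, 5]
A^⊗3 =
  [17, 18]
  [14, 15]

Each entry (A^⊗3)_ij equals the minimum over all length-3 walks i = v_0 → v_1 → … → v_3 = j of Σ_t A[v_t][v_{t+1}]. For example, for (i, j) = (0, 1) we minimise over 4 possible intermediate vertex sequences; the minimum is 18, attained along the walk 0 → 1 → 1 → 1.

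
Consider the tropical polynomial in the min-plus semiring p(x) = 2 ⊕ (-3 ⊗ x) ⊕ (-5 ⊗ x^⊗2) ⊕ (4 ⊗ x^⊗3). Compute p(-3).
p(-3) = -11

A tropical monomial a ⊗ x^⊗i evaluates to a + i · x. Evaluating each term at x = -3:
  Term 0 contributes 2 + 0 · -3 = 2
  Term 1 contributes -3 + 1 · -3 = -6
  Term 2 contributes -5 + 2 · -3 = -11
  Term 3 contributes 4 + 3 · -3 = -5
p(-3) = ⊕ of these = min[2, -6, -11, -5] = -11.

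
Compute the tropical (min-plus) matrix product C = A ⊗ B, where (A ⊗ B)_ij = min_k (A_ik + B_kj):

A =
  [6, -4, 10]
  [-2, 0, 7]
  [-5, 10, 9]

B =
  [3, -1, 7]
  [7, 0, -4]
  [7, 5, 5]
A ⊗ B =
  [3, -4, -8]
  [1, -3, -4]
  [-2, -6, 2]

Apply the min-plus product entry-by-entry:
  C[0][0] = min over k of (A[0][0] + B[0][0] = 6 + 3 = 9, A[0][1] + B[1][0] = -4 + 7 = 3, A[0][2] + B[2][0] = 10 + 7 = 17) = 3 (attained at k = 1)
  C[0][1] = min over k of (A[0][0] + B[0][1] = 6 + -1 = 5, A[0][1] + B[1][1] = -4 + 0 = -4, A[0][2] + B[2][1] = 10 + 5 = 15) = -4 (attained at k = 1)
  C[0][2] = min over k of (A[0][0] + B[0][2] = 6 + 7 = 13, A[0][1] + B[1][2] = -4 + -4 = -8, A[0][2] + B[2][2] = 10 + 5 = 15) = -8 (attained at k = 1)
  C[1][0] = min over k of (A[1][0] + B[0][0] = -2 + 3 = 1, A[1][1] + B[1][0] = 0 + 7 = 7, A[1][2] + B[2][0] = 7 + 7 = 14) = 1 (attained at k = 0)
  C[1][1] = min over k of (A[1][0] + B[0][1] = -2 + -1 = -3, A[1][1] + B[1][1] = 0 + 0 = 0, A[1][2] + B[2][1] = 7 + 5 = 12) = -3 (attained at k = 0)
  C[1][2] = min over k of (A[1][0] + B[0][2] = -2 + 7 = 5, A[1][1] + B[1][2] = 0 + -4 = -4, A[1][2] + B[2][2] = 7 + 5 = 12) = -4 (attained at k = 1)
  C[2][0] = min over k of (A[2][0] + B[0][0] = -5 + 3 = -2, A[2][1] + B[1][0] = 10 + 7 = 17, A[2][2] + B[2][0] = 9 + 7 = 16) = -2 (attained at k = 0)
  C[2][1] = min over k of (A[2][0] + B[0][1] = -5 + -1 = -6, A[2][1] + B[1][1] = 10 + 0 = 10, A[2][2] + B[2][1] = 9 + 5 = 14) = -6 (attained at k = 0)
  C[2][2] = min over k of (A[2][0] + B[0][2] = -5 + 7 = 2, A[2][1] + B[1][2] = 10 + -4 = 6, A[2][2] + B[2][2] = 9 + 5 = 14) = 2 (attained at k = 0)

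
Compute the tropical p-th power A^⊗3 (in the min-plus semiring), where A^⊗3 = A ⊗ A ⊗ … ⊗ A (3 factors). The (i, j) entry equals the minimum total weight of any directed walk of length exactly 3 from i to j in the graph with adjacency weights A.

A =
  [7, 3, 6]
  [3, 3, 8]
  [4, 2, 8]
A^⊗3 =
  [9, 9, 12]
  [9, 9, 12]
  [8, 8, 11]

Each entry (A^⊗3)_ij equals the minimum over all length-3 walks i = v_0 → v_1 → … → v_3 = j of Σ_t A[v_t][v_{t+1}]. For example, for (i, j) = (0, 2) we minimise over 9 possible intermediate vertex sequences; the minimum is 12, attained along the walk 0 → 1 → 0 → 2.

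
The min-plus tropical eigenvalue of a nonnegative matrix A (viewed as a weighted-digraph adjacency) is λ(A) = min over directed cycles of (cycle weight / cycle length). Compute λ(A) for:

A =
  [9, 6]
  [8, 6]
λ(A) = 6

Enumerate directed cycles and compute their means (weight / length). Sample:
  cycle 0 → 0: weight = 9, length = 1, mean = 9/1 ≈ 9.000
  cycle 1 → 1: weight = 6, length = 1, mean = 6/1 ≈ 6.000
  cycle 0 → 1 → 0: weight = 14, length = 2, mean = 14/2 ≈ 7.000
  cycle 1 → 0 → 1: weight = 14, length = 2, mean = 14/2 ≈ 7.000
Minimum mean = 6.000, attained e.g. along the cycle 1 → 1 with weight 6 and length 1. So λ(A) = 6/1 = 6.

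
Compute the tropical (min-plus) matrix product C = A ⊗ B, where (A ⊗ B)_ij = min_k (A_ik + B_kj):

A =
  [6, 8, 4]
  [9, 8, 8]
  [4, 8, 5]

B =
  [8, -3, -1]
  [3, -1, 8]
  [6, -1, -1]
A ⊗ B =
  [10, 3, 3]
  [11, 6, 7]
  [11, 1, 3]

Apply the min-plus product entry-by-entry:
  C[0][0] = min over k of (A[0][0] + B[0][0] = 6 + 8 = 14, A[0][1] + B[1][0] = 8 + 3 = 11, A[0][2] + B[2][0] = 4 + 6 = 10) = 10 (attained at k = 2)
  C[0][1] = min over k of (A[0][0] + B[0][1] = 6 + -3 = 3, A[0][1] + B[1][1] = 8 + -1 = 7, A[0][2] + B[2][1] = 4 + -1 = 3) = 3 (attained at k = 0)
  C[0][2] = min over k of (A[0][0] + B[0][2] = 6 + -1 = 5, A[0][1] + B[1][2] = 8 + 8 = 16, A[0][2] + B[2][2] = 4 + -1 = 3) = 3 (attained at k = 2)
  C[1][0] = min over k of (A[1][0] + B[0][0] = 9 + 8 = 17, A[1][1] + B[1][0] = 8 + 3 = 11, A[1][2] + B[2][0] = 8 + 6 = 14) = 11 (attained at k = 1)
  C[1][1] = min over k of (A[1][0] + B[0][1] = 9 + -3 = 6, A[1][1] + B[1][1] = 8 + -1 = 7, A[1][2] + B[2][1] = 8 + -1 = 7) = 6 (attained at k = 0)
  C[1][2] = min over k of (A[1][0] + B[0][2] = 9 + -1 = 8, A[1][1] + B[1][2] = 8 + 8 = 16, A[1][2] + B[2][2] = 8 + -1 = 7) = 7 (attained at k = 2)
  C[2][0] = min over k of (A[2][0] + B[0][0] = 4 + 8 = 12, A[2][1] + B[1][0] = 8 + 3 = 11, A[2][2] + B[2][0] = 5 + 6 = 11) = 11 (attained at k = 1)
  C[2][1] = min over k of (A[2][0] + B[0][1] = 4 + -3 = 1, A[2][1] + B[1][1] = 8 + -1 = 7, A[2][2] + B[2][1] = 5 + -1 = 4) = 1 (attained at k = 0)
  C[2][2] = min over k of (A[2][0] + B[0][2] = 4 + -1 = 3, A[2][1] + B[1][2] = 8 + 8 = 16, A[2][2] + B[2][2] = 5 + -1 = 4) = 3 (attained at k = 0)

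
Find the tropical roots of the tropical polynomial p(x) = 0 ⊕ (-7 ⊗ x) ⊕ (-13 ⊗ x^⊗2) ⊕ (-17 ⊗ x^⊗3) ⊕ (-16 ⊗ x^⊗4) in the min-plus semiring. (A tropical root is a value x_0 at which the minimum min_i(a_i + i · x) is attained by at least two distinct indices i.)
Roots: {-1, 4, 6, 7}

Each tropical root is a break point of the lower envelope of the lines y = a_i + i · x (there are 5 lines, with slopes 0, 1, ..., 4). Only the lines that attain the minimum somewhere contribute to roots; other lines are dominated. Here the surviving (envelope) indices are i = 4, i = 3, i = 2, i = 1, i = 0.
Intersections between consecutive envelope lines give the roots: for adjacent envelope indices i < j the intersection is x = (a_i − a_j) / (j − i). Reading off the sorted break points: {-1, 4, 6, 7}.
Verification: at each break x_0, at least two indices attain the minimum of min_i(a_i + i · x_0).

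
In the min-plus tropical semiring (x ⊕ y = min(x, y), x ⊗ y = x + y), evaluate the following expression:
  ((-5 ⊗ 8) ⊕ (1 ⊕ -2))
((-5 ⊗ 8) ⊕ (1 ⊕ -2)) = -2

Expand innermost to outermost. Recall ⊕ takes the minimum of its arguments and ⊗ takes their sum. Working out the expression ((-5 ⊗ 8) ⊕ (1 ⊕ -2)) gives -2.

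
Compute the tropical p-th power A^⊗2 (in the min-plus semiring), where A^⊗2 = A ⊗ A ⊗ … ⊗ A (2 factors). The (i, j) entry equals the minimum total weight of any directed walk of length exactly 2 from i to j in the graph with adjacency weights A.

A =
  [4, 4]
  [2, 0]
A^⊗2 =
  [6, 4]
  [2, 0]

Each entry (A^⊗2)_ij equals the minimum over all length-2 walks i = v_0 → v_1 → … → v_2 = j of Σ_t A[v_t][v_{t+1}]. For example, for (i, j) = (0, 1) we minimise over 2 possible intermediate vertex sequences; the minimum is 4, attained along the walk 0 → 1 → 1.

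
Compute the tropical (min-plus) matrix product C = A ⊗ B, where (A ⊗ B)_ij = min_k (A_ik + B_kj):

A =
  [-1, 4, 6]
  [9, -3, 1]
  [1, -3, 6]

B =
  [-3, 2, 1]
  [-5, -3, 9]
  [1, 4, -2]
A ⊗ B =
  [-4, 1, 0]
  [-8, -6, -1]
  [-8, -6, 2]

Apply the min-plus product entry-by-entry:
  C[0][0] = min over k of (A[0][0] + B[0][0] = -1 + -3 = -4, A[0][1] + B[1][0] = 4 + -5 = -1, A[0][2] + B[2][0] = 6 + 1 = 7) = -4 (attained at k = 0)
  C[0][1] = min over k of (A[0][0] + B[0][1] = -1 + 2 = 1, A[0][1] + B[1][1] = 4 + -3 = 1, A[0][2] + B[2][1] = 6 + 4 = 10) = 1 (attained at k = 0)
  C[0][2] = min over k of (A[0][0] + B[0][2] = -1 + 1 = 0, A[0][1] + B[1][2] = 4 + 9 = 13, A[0][2] + B[2][2] = 6 + -2 = 4) = 0 (attained at k = 0)
  C[1][0] = min over k of (A[1][0] + B[0][0] = 9 + -3 = 6, A[1][1] + B[1][0] = -3 + -5 = -8, A[1][2] + B[2][0] = 1 + 1 = 2) = -8 (attained at k = 1)
  C[1][1] = min over k of (A[1][0] + B[0][1] = 9 + 2 = 11, A[1][1] + B[1][1] = -3 + -3 = -6, A[1][2] + B[2][1] = 1 + 4 = 5) = -6 (attained at k = 1)
  C[1][2] = min over k of (A[1][0] + B[0][2] = 9 + 1 = 10, A[1][1] + B[1][2] = -3 + 9 = 6, A[1][2] + B[2][2] = 1 + -2 = -1) = -1 (attained at k = 2)
  C[2][0] = min over k of (A[2][0] + B[0][0] = 1 + -3 = -2, A[2][1] + B[1][0] = -3 + -5 = -8, A[2][2] + B[2][0] = 6 + 1 = 7) = -8 (attained at k = 1)
  C[2][1] = min over k of (A[2][0] + B[0][1] = 1 + 2 = 3, A[2][1] + B[1][1] = -3 + -3 = -6, A[2][2] + B[2][1] = 6 + 4 = 10) = -6 (attained at k = 1)
  C[2][2] = min over k of (A[2][0] + B[0][2] = 1 + 1 = 2, A[2][1] + B[1][2] = -3 + 9 = 6, A[2][2] + B[2][2] = 6 + -2 = 4) = 2 (attained at k = 0)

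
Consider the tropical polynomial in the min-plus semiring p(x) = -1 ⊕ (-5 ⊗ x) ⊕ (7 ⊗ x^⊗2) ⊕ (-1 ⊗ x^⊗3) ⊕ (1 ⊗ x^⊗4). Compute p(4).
p(4) = -1

A tropical monomial a ⊗ x^⊗i evaluates to a + i · x. Evaluating each term at x = 4:
  Term 0 contributes -1 + 0 · 4 = -1
  Term 1 contributes -5 + 1 · 4 = -1
  Term 2 contributes 7 + 2 · 4 = 15
  Term 3 contributes -1 + 3 · 4 = 11
  Term 4 contributes 1 + 4 · 4 = 17
p(4) = ⊕ of these = min[-1, -1, 15, 11, 17] = -1.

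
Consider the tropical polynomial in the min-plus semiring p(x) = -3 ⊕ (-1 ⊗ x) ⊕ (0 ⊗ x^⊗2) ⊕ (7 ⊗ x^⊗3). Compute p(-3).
p(-3) = -6

A tropical monomial a ⊗ x^⊗i evaluates to a + i · x. Evaluating each term at x = -3:
  Term 0 contributes -3 + 0 · -3 = -3
  Term 1 contributes -1 + 1 · -3 = -4
  Term 2 contributes 0 + 2 · -3 = -6
  Term 3 contributes 7 + 3 · -3 = -2
p(-3) = ⊕ of these = min[-3, -4, -6, -2] = -6.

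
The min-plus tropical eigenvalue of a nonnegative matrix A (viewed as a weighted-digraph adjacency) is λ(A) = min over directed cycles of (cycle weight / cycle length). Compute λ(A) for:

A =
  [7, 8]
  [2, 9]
λ(A) = 5

Enumerate directed cycles and compute their means (weight / length). Sample:
  cycle 0 → 0: weight = 7, length = 1, mean = 7/1 ≈ 7.000
  cycle 1 → 1: weight = 9, length = 1, mean = 9/1 ≈ 9.000
  cycle 0 → 1 → 0: weight = 10, length = 2, mean = 10/2 ≈ 5.000
  cycle 1 → 0 → 1: weight = 10, length = 2, mean = 10/2 ≈ 5.000
Minimum mean = 5.000, attained e.g. along the cycle 0 → 1 → 0 with weight 10 and length 2. So λ(A) = 10/2 = 5.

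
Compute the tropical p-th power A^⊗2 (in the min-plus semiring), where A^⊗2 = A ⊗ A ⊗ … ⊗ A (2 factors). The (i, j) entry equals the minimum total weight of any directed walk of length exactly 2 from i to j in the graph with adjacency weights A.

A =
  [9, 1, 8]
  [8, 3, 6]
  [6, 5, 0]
A^⊗2 =
  [9, 4, 7]
  [11, 6, 6]
  [6, 5, 0]

Each entry (A^⊗2)_ij equals the minimum over all length-2 walks i = v_0 → v_1 → … → v_2 = j of Σ_t A[v_t][v_{t+1}]. For example, for (i, j) = (0, 2) we minimise over 3 possible intermediate vertex sequences; the minimum is 7, attained along the walk 0 → 1 → 2.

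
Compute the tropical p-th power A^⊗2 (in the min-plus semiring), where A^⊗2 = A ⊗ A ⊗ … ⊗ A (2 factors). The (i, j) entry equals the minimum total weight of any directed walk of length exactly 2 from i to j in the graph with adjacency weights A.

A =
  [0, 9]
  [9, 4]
A^⊗2 =
  [0, 9]
  [9, 8]

Each entry (A^⊗2)_ij equals the minimum over all length-2 walks i = v_0 → v_1 → … → v_2 = j of Σ_t A[v_t][v_{t+1}]. For example, for (i, j) = (0, 1) we minimise over 2 possible intermediate vertex sequences; the minimum is 9, attained along the walk 0 → 0 → 1.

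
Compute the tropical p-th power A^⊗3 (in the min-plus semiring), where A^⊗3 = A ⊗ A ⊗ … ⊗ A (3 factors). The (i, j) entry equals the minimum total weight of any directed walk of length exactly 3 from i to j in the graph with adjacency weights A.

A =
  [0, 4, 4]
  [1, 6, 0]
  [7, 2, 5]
A^⊗3 =
  [0, 4, 4]
  [1, 5, 2]
  [3, 4, 7]

Each entry (A^⊗3)_ij equals the minimum over all length-3 walks i = v_0 → v_1 → … → v_3 = j of Σ_t A[v_t][v_{t+1}]. For example, for (i, j) = (0, 2) we minimise over 9 possible intermediate vertex sequences; the minimum is 4, attained along the walk 0 → 0 → 0 → 2.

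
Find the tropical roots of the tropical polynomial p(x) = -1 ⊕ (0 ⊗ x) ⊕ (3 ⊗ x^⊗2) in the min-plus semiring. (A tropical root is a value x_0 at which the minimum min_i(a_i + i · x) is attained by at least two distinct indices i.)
Roots: {-3, -1}

Each tropical root is a break point of the lower envelope of the lines y = a_i + i · x (there are 3 lines, with slopes 0, 1, ..., 2). Only the lines that attain the minimum somewhere contribute to roots; other lines are dominated. Here the surviving (envelope) indices are i = 2, i = 1, i = 0.
Intersections between consecutive envelope lines give the roots: for adjacent envelope indices i < j the intersection is x = (a_i − a_j) / (j − i). Reading off the sorted break points: {-3, -1}.
Verification: at each break x_0, at least two indices attain the minimum of min_i(a_i + i · x_0).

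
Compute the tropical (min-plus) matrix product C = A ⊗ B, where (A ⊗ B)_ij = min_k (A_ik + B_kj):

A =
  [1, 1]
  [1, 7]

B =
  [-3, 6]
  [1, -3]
A ⊗ B =
  [-2, -2]
  [-2, 4]

Apply the min-plus product entry-by-entry:
  C[0][0] = min over k of (A[0][0] + B[0][0] = 1 + -3 = -2, A[0][1] + B[1][0] = 1 + 1 = 2) = -2 (attained at k = 0)
  C[0][1] = min over k of (A[0][0] + B[0][1] = 1 + 6 = 7, A[0][1] + B[1][1] = 1 + -3 = -2) = -2 (attained at k = 1)
  C[1][0] = min over k of (A[1][0] + B[0][0] = 1 + -3 = -2, A[1][1] + B[1][0] = 7 + 1 = 8) = -2 (attained at k = 0)
  C[1][1] = min over k of (A[1][0] + B[0][1] = 1 + 6 = 7, A[1][1] + B[1][1] = 7 + -3 = 4) = 4 (attained at k = 1)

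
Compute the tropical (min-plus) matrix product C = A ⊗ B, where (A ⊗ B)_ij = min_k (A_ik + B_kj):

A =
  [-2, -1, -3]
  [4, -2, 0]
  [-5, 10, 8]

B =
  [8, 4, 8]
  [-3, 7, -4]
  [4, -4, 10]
A ⊗ B =
  [-4, -7, -5]
  [-5, -4, -6]
  [3, -1, 3]

Apply the min-plus product entry-by-entry:
  C[0][0] = min over k of (A[0][0] + B[0][0] = -2 + 8 = 6, A[0][1] + B[1][0] = -1 + -3 = -4, A[0][2] + B[2][0] = -3 + 4 = 1) = -4 (attained at k = 1)
  C[0][1] = min over k of (A[0][0] + B[0][1] = -2 + 4 = 2, A[0][1] + B[1][1] = -1 + 7 = 6, A[0][2] + B[2][1] = -3 + -4 = -7) = -7 (attained at k = 2)
  C[0][2] = min over k of (A[0][0] + B[0][2] = -2 + 8 = 6, A[0][1] + B[1][2] = -1 + -4 = -5, A[0][2] + B[2][2] = -3 + 10 = 7) = -5 (attained at k = 1)
  C[1][0] = min over k of (A[1][0] + B[0][0] = 4 + 8 = 12, A[1][1] + B[1][0] = -2 + -3 = -5, A[1][2] + B[2][0] = 0 + 4 = 4) = -5 (attained at k = 1)
  C[1][1] = min over k of (A[1][0] + B[0][1] = 4 + 4 = 8, A[1][1] + B[1][1] = -2 + 7 = 5, A[1][2] + B[2][1] = 0 + -4 = -4) = -4 (attained at k = 2)
  C[1][2] = min over k of (A[1][0] + B[0][2] = 4 + 8 = 12, A[1][1] + B[1][2] = -2 + -4 = -6, A[1][2] + B[2][2] = 0 + 10 = 10) = -6 (attained at k = 1)
  C[2][0] = min over k of (A[2][0] + B[0][0] = -5 + 8 = 3, A[2][1] + B[1][0] = 10 + -3 = 7, A[2][2] + B[2][0] = 8 + 4 = 12) = 3 (attained at k = 0)
  C[2][1] = min over k of (A[2][0] + B[0][1] = -5 + 4 = -1, A[2][1] + B[1][1] = 10 + 7 = 17, A[2][2] + B[2][1] = 8 + -4 = 4) = -1 (attained at k = 0)
  C[2][2] = min over k of (A[2][0] + B[0][2] = -5 + 8 = 3, A[2][1] + B[1][2] = 10 + -4 = 6, A[2][2] + B[2][2] = 8 + 10 = 18) = 3 (attained at k = 0)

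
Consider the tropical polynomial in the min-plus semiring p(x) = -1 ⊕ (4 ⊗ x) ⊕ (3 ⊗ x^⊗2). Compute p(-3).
p(-3) = -3

A tropical monomial a ⊗ x^⊗i evaluates to a + i · x. Evaluating each term at x = -3:
  Term 0 contributes -1 + 0 · -3 = -1
  Term 1 contributes 4 + 1 · -3 = 1
  Term 2 contributes 3 + 2 · -3 = -3
p(-3) = ⊕ of these = min[-1, 1, -3] = -3.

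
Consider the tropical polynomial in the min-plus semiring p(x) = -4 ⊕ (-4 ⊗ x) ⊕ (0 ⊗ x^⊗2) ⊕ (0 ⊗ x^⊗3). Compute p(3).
p(3) = -4

A tropical monomial a ⊗ x^⊗i evaluates to a + i · x. Evaluating each term at x = 3:
  Term 0 contributes -4 + 0 · 3 = -4
  Term 1 contributes -4 + 1 · 3 = -1
  Term 2 contributes 0 + 2 · 3 = 6
  Term 3 contributes 0 + 3 · 3 = 9
p(3) = ⊕ of these = min[-4, -1, 6, 9] = -4.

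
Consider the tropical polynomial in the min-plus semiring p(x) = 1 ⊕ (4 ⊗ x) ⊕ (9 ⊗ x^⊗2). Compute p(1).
p(1) = 1

A tropical monomial a ⊗ x^⊗i evaluates to a + i · x. Evaluating each term at x = 1:
  Term 0 contributes 1 + 0 · 1 = 1
  Term 1 contributes 4 + 1 · 1 = 5
  Term 2 contributes 9 + 2 · 1 = 11
p(1) = ⊕ of these = min[1, 5, 11] = 1.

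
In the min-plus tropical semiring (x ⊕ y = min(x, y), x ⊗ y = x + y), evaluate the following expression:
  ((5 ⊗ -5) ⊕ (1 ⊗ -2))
((5 ⊗ -5) ⊕ (1 ⊗ -2)) = -1

Expand innermost to outermost. Recall ⊕ takes the minimum of its arguments and ⊗ takes their sum. Working out the expression ((5 ⊗ -5) ⊕ (1 ⊗ -2)) gives -1.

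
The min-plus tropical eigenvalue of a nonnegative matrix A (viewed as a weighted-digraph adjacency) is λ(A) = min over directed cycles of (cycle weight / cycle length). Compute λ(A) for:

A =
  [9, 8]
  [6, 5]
λ(A) = 5

Enumerate directed cycles and compute their means (weight / length). Sample:
  cycle 0 → 0: weight = 9, length = 1, mean = 9/1 ≈ 9.000
  cycle 1 → 1: weight = 5, length = 1, mean = 5/1 ≈ 5.000
  cycle 0 → 1 → 0: weight = 14, length = 2, mean = 14/2 ≈ 7.000
  cycle 1 → 0 → 1: weight = 14, length = 2, mean = 14/2 ≈ 7.000
Minimum mean = 5.000, attained e.g. along the cycle 1 → 1 with weight 5 and length 1. So λ(A) = 5/1 = 5.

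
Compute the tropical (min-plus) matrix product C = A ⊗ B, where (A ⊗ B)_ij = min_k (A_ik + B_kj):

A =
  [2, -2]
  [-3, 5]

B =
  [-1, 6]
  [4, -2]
A ⊗ B =
  [1, -4]
  [-4, 3]

Apply the min-plus product entry-by-entry:
  C[0][0] = min over k of (A[0][0] + B[0][0] = 2 + -1 = 1, A[0][1] + B[1][0] = -2 + 4 = 2) = 1 (attained at k = 0)
  C[0][1] = min over k of (A[0][0] + B[0][1] = 2 + 6 = 8, A[0][1] + B[1][1] = -2 + -2 = -4) = -4 (attained at k = 1)
  C[1][0] = min over k of (A[1][0] + B[0][0] = -3 + -1 = -4, A[1][1] + B[1][0] = 5 + 4 = 9) = -4 (attained at k = 0)
  C[1][1] = min over k of (A[1][0] + B[0][1] = -3 + 6 = 3, A[1][1] + B[1][1] = 5 + -2 = 3) = 3 (attained at k = 0)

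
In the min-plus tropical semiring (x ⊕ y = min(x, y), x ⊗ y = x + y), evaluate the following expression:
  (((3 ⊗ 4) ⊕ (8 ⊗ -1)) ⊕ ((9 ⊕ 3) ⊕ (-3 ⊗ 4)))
(((3 ⊗ 4) ⊕ (8 ⊗ -1)) ⊕ ((9 ⊕ 3) ⊕ (-3 ⊗ 4))) = 1

Expand innermost to outermost. Recall ⊕ takes the minimum of its arguments and ⊗ takes their sum. Working out the expression (((3 ⊗ 4) ⊕ (8 ⊗ -1)) ⊕ ((9 ⊕ 3) ⊕ (-3 ⊗ 4))) gives 1.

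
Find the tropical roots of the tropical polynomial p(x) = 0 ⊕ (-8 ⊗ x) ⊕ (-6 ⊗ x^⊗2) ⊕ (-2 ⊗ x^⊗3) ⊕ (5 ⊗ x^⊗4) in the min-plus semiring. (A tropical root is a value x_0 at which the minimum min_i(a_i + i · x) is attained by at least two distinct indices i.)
Roots: {-7, -4, -2, 8}

Each tropical root is a break point of the lower envelope of the lines y = a_i + i · x (there are 5 lines, with slopes 0, 1, ..., 4). Only the lines that attain the minimum somewhere contribute to roots; other lines are dominated. Here the surviving (envelope) indices are i = 4, i = 3, i = 2, i = 1, i = 0.
Intersections between consecutive envelope lines give the roots: for adjacent envelope indices i < j the intersection is x = (a_i − a_j) / (j − i). Reading off the sorted break points: {-7, -4, -2, 8}.
Verification: at each break x_0, at least two indices attain the minimum of min_i(a_i + i · x_0).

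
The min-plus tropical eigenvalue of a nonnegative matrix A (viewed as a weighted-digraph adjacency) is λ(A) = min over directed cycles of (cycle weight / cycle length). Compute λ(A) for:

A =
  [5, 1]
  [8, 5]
λ(A) = 9/2

Enumerate directed cycles and compute their means (weight / length). Sample:
  cycle 0 → 0: weight = 5, length = 1, mean = 5/1 ≈ 5.000
  cycle 1 → 1: weight = 5, length = 1, mean = 5/1 ≈ 5.000
  cycle 0 → 1 → 0: weight = 9, length = 2, mean = 9/2 ≈ 4.500
  cycle 1 → 0 → 1: weight = 9, length = 2, mean = 9/2 ≈ 4.500
Minimum mean = 4.500, attained e.g. along the cycle 0 → 1 → 0 with weight 9 and length 2. So λ(A) = 9/2 = 9/2.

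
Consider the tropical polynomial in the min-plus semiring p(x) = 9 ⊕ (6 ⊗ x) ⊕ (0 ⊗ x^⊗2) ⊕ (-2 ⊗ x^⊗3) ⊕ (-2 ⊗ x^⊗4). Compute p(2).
p(2) = 4

A tropical monomial a ⊗ x^⊗i evaluates to a + i · x. Evaluating each term at x = 2:
  Term 0 contributes 9 + 0 · 2 = 9
  Term 1 contributes 6 + 1 · 2 = 8
  Term 2 contributes 0 + 2 · 2 = 4
  Term 3 contributes -2 + 3 · 2 = 4
  Term 4 contributes -2 + 4 · 2 = 6
p(2) = ⊕ of these = min[9, 8, 4, 4, 6] = 4.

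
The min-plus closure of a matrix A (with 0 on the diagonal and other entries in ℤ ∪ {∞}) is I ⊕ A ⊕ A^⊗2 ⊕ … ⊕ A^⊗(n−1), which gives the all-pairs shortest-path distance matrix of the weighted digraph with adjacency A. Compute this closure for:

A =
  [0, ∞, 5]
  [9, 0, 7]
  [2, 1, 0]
Closure =
  [0, 6, 5]
  [9, 0, 7]
  [2, 1, 0]

This is the Floyd-Warshall all-pairs shortest-path computation. For each intermediate vertex k = 0, 1, …, 2, update dist[i][j] ← min(dist[i][j], dist[i][k] + dist[k][j]). The final matrix gives, for each (i, j), the minimum total weight of any directed path from i to j (possibly empty when i = j).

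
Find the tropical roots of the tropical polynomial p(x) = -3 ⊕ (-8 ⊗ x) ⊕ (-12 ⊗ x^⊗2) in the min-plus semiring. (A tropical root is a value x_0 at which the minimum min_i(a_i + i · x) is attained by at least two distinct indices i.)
Roots: {4, 5}

Each tropical root is a break point of the lower envelope of the lines y = a_i + i · x (there are 3 lines, with slopes 0, 1, ..., 2). Only the lines that attain the minimum somewhere contribute to roots; other lines are dominated. Here the surviving (envelope) indices are i = 2, i = 1, i = 0.
Intersections between consecutive envelope lines give the roots: for adjacent envelope indices i < j the intersection is x = (a_i − a_j) / (j − i). Reading off the sorted break points: {4, 5}.
Verification: at each break x_0, at least two indices attain the minimum of min_i(a_i + i · x_0).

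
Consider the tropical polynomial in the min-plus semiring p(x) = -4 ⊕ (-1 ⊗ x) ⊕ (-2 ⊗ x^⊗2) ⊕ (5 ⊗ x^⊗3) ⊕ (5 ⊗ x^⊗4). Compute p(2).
p(2) = -4

A tropical monomial a ⊗ x^⊗i evaluates to a + i · x. Evaluating each term at x = 2:
  Term 0 contributes -4 + 0 · 2 = -4
  Term 1 contributes -1 + 1 · 2 = 1
  Term 2 contributes -2 + 2 · 2 = 2
  Term 3 contributes 5 + 3 · 2 = 11
  Term 4 contributes 5 + 4 · 2 = 13
p(2) = ⊕ of these = min[-4, 1, 2, 11, 13] = -4.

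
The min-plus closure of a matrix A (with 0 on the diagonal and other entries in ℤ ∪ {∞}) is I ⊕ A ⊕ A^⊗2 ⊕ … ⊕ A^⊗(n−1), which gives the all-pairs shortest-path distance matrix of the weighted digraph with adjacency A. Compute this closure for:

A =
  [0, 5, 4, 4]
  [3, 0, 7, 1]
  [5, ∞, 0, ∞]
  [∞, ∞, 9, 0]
Closure =
  [0, 5, 4, 4]
  [3, 0, 7, 1]
  [5, 10, 0, 9]
  [14, 19, 9, 0]

This is the Floyd-Warshall all-pairs shortest-path computation. For each intermediate vertex k = 0, 1, …, 3, update dist[i][j] ← min(dist[i][j], dist[i][k] + dist[k][j]). The final matrix gives, for each (i, j), the minimum total weight of any directed path from i to j (possibly empty when i = j).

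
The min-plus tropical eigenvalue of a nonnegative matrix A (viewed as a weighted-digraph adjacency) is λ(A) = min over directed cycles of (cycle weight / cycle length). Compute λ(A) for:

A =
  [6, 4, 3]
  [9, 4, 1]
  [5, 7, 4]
λ(A) = 10/3

Enumerate directed cycles and compute their means (weight / length). Sample:
  cycle 0 → 0: weight = 6, length = 1, mean = 6/1 ≈ 6.000
  cycle 1 → 1: weight = 4, length = 1, mean = 4/1 ≈ 4.000
  cycle 2 → 2: weight = 4, length = 1, mean = 4/1 ≈ 4.000
  cycle 0 → 1 → 0: weight = 13, length = 2, mean = 13/2 ≈ 6.500
  cycle 0 → 2 → 0: weight = 8, length = 2, mean = 8/2 ≈ 4.000
  cycle 1 → 0 → 1: weight = 13, length = 2, mean = 13/2 ≈ 6.500
Minimum mean = 3.333, attained e.g. along the cycle 0 → 1 → 2 → 0 with weight 10 and length 3. So λ(A) = 10/3 = 10/3.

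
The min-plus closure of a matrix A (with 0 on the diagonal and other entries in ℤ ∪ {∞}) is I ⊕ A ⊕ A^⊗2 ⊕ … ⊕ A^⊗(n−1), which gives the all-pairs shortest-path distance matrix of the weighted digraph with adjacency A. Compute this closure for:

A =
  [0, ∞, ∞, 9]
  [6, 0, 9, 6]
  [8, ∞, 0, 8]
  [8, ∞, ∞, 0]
Closure =
  [0, ∞, ∞, 9]
  [6, 0, 9, 6]
  [8, ∞, 0, 8]
  [8, ∞, ∞, 0]

This is the Floyd-Warshall all-pairs shortest-path computation. For each intermediate vertex k = 0, 1, …, 3, update dist[i][j] ← min(dist[i][j], dist[i][k] + dist[k][j]). The final matrix gives, for each (i, j), the minimum total weight of any directed path from i to j (possibly empty when i = j).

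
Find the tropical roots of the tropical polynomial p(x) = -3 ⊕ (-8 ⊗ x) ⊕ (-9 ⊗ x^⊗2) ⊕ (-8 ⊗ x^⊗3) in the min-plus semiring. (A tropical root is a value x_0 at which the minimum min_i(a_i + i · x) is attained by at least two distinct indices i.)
Roots: {-1, 1, 5}

Each tropical root is a break point of the lower envelope of the lines y = a_i + i · x (there are 4 lines, with slopes 0, 1, ..., 3). Only the lines that attain the minimum somewhere contribute to roots; other lines are dominated. Here the surviving (envelope) indices are i = 3, i = 2, i = 1, i = 0.
Intersections between consecutive envelope lines give the roots: for adjacent envelope indices i < j the intersection is x = (a_i − a_j) / (j − i). Reading off the sorted break points: {-1, 1, 5}.
Verification: at each break x_0, at least two indices attain the minimum of min_i(a_i + i · x_0).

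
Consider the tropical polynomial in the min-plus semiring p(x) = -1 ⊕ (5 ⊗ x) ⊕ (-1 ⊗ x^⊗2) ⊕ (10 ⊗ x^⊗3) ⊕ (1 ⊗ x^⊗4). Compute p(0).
p(0) = -1

A tropical monomial a ⊗ x^⊗i evaluates to a + i · x. Evaluating each term at x = 0:
  Term 0 contributes -1 + 0 · 0 = -1
  Term 1 contributes 5 + 1 · 0 = 5
  Term 2 contributes -1 + 2 · 0 = -1
  Term 3 contributes 10 + 3 · 0 = 10
  Term 4 contributes 1 + 4 · 0 = 1
p(0) = ⊕ of these = min[-1, 5, -1, 10, 1] = -1.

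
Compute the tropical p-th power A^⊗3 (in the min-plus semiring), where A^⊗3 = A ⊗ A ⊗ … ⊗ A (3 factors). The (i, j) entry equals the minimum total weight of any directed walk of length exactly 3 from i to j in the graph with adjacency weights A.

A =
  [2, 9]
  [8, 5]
A^⊗3 =
  [6, 13]
  [12, 15]

Each entry (A^⊗3)_ij equals the minimum over all length-3 walks i = v_0 → v_1 → … → v_3 = j of Σ_t A[v_t][v_{t+1}]. For example, for (i, j) = (0, 1) we minimise over 4 possible intermediate vertex sequences; the minimum is 13, attained along the walk 0 → 0 → 0 → 1.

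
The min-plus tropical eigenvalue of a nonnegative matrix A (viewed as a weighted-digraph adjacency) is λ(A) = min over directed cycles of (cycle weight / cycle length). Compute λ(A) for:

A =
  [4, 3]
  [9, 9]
λ(A) = 4

Enumerate directed cycles and compute their means (weight / length). Sample:
  cycle 0 → 0: weight = 4, length = 1, mean = 4/1 ≈ 4.000
  cycle 1 → 1: weight = 9, length = 1, mean = 9/1 ≈ 9.000
  cycle 0 → 1 → 0: weight = 12, length = 2, mean = 12/2 ≈ 6.000
  cycle 1 → 0 → 1: weight = 12, length = 2, mean = 12/2 ≈ 6.000
Minimum mean = 4.000, attained e.g. along the cycle 0 → 0 with weight 4 and length 1. So λ(A) = 4/1 = 4.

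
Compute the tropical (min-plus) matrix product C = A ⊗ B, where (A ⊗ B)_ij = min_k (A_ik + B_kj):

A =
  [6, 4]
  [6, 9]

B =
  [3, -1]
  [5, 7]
A ⊗ B =
  [9, 5]
  [9, 5]

Apply the min-plus product entry-by-entry:
  C[0][0] = min over k of (A[0][0] + B[0][0] = 6 + 3 = 9, A[0][1] + B[1][0] = 4 + 5 = 9) = 9 (attained at k = 0)
  C[0][1] = min over k of (A[0][0] + B[0][1] = 6 + -1 = 5, A[0][1] + B[1][1] = 4 + 7 = 11) = 5 (attained at k = 0)
  C[1][0] = min over k of (A[1][0] + B[0][0] = 6 + 3 = 9, A[1][1] + B[1][0] = 9 + 5 = 14) = 9 (attained at k = 0)
  C[1][1] = min over k of (A[1][0] + B[0][1] = 6 + -1 = 5, A[1][1] + B[1][1] = 9 + 7 = 16) = 5 (attained at k = 0)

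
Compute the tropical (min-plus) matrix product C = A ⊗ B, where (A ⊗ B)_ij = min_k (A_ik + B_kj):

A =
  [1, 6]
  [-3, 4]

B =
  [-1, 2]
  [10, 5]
A ⊗ B =
  [0, 3]
  [-4, -1]

Apply the min-plus product entry-by-entry:
  C[0][0] = min over k of (A[0][0] + B[0][0] = 1 + -1 = 0, A[0][1] + B[1][0] = 6 + 10 = 16) = 0 (attained at k = 0)
  C[0][1] = min over k of (A[0][0] + B[0][1] = 1 + 2 = 3, A[0][1] + B[1][1] = 6 + 5 = 11) = 3 (attained at k = 0)
  C[1][0] = min over k of (A[1][0] + B[0][0] = -3 + -1 = -4, A[1][1] + B[1][0] = 4 + 10 = 14) = -4 (attained at k = 0)
  C[1][1] = min over k of (A[1][0] + B[0][1] = -3 + 2 = -1, A[1][1] + B[1][1] = 4 + 5 = 9) = -1 (attained at k = 0)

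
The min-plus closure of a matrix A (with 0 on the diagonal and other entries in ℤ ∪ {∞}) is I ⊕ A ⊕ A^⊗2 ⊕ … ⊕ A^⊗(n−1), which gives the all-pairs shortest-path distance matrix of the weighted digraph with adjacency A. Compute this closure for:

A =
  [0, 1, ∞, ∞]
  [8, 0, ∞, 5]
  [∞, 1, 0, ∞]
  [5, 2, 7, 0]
Closure =
  [0, 1, 13, 6]
  [8, 0, 12, 5]
  [9, 1, 0, 6]
  [5, 2, 7, 0]

This is the Floyd-Warshall all-pairs shortest-path computation. For each intermediate vertex k = 0, 1, …, 3, update dist[i][j] ← min(dist[i][j], dist[i][k] + dist[k][j]). The final matrix gives, for each (i, j), the minimum total weight of any directed path from i to j (possibly empty when i = j).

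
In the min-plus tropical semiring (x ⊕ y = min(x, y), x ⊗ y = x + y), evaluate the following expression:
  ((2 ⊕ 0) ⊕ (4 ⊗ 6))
((2 ⊕ 0) ⊕ (4 ⊗ 6)) = 0

Expand innermost to outermost. Recall ⊕ takes the minimum of its arguments and ⊗ takes their sum. Working out the expression ((2 ⊕ 0) ⊕ (4 ⊗ 6)) gives 0.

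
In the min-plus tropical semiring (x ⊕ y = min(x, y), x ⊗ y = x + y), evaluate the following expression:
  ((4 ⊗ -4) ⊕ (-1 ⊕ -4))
((4 ⊗ -4) ⊕ (-1 ⊕ -4)) = -4

Expand innermost to outermost. Recall ⊕ takes the minimum of its arguments and ⊗ takes their sum. Working out the expression ((4 ⊗ -4) ⊕ (-1 ⊕ -4)) gives -4.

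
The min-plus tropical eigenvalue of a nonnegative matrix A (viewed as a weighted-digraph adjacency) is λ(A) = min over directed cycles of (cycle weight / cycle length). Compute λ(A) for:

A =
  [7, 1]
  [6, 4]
λ(A) = 7/2

Enumerate directed cycles and compute their means (weight / length). Sample:
  cycle 0 → 0: weight = 7, length = 1, mean = 7/1 ≈ 7.000
  cycle 1 → 1: weight = 4, length = 1, mean = 4/1 ≈ 4.000
  cycle 0 → 1 → 0: weight = 7, length = 2, mean = 7/2 ≈ 3.500
  cycle 1 → 0 → 1: weight = 7, length = 2, mean = 7/2 ≈ 3.500
Minimum mean = 3.500, attained e.g. along the cycle 0 → 1 → 0 with weight 7 and length 2. So λ(A) = 7/2 = 7/2.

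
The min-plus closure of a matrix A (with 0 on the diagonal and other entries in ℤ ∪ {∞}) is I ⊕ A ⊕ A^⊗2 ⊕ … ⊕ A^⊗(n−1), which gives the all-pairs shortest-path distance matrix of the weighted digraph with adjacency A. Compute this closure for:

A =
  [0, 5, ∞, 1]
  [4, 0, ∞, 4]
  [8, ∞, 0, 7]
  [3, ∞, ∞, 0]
Closure =
  [0, 5, ∞, 1]
  [4, 0, ∞, 4]
  [8, 13, 0, 7]
  [3, 8, ∞, 0]

This is the Floyd-Warshall all-pairs shortest-path computation. For each intermediate vertex k = 0, 1, …, 3, update dist[i][j] ← min(dist[i][j], dist[i][k] + dist[k][j]). The final matrix gives, for each (i, j), the minimum total weight of any directed path from i to j (possibly empty when i = j).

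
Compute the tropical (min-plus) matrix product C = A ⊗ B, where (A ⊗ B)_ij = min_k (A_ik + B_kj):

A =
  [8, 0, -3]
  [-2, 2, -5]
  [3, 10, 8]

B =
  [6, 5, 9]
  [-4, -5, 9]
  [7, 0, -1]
A ⊗ B =
  [-4, -5, -4]
  [-2, -5, -6]
  [6, 5, 7]

Apply the min-plus product entry-by-entry:
  C[0][0] = min over k of (A[0][0] + B[0][0] = 8 + 6 = 14, A[0][1] + B[1][0] = 0 + -4 = -4, A[0][2] + B[2][0] = -3 + 7 = 4) = -4 (attained at k = 1)
  C[0][1] = min over k of (A[0][0] + B[0][1] = 8 + 5 = 13, A[0][1] + B[1][1] = 0 + -5 = -5, A[0][2] + B[2][1] = -3 + 0 = -3) = -5 (attained at k = 1)
  C[0][2] = min over k of (A[0][0] + B[0][2] = 8 + 9 = 17, A[0][1] + B[1][2] = 0 + 9 = 9, A[0][2] + B[2][2] = -3 + -1 = -4) = -4 (attained at k = 2)
  C[1][0] = min over k of (A[1][0] + B[0][0] = -2 + 6 = 4, A[1][1] + B[1][0] = 2 + -4 = -2, A[1][2] + B[2][0] = -5 + 7 = 2) = -2 (attained at k = 1)
  C[1][1] = min over k of (A[1][0] + B[0][1] = -2 + 5 = 3, A[1][1] + B[1][1] = 2 + -5 = -3, A[1][2] + B[2][1] = -5 + 0 = -5) = -5 (attained at k = 2)
  C[1][2] = min over k of (A[1][0] + B[0][2] = -2 + 9 = 7, A[1][1] + B[1][2] = 2 + 9 = 11, A[1][2] + B[2][2] = -5 + -1 = -6) = -6 (attained at k = 2)
  C[2][0] = min over k of (A[2][0] + B[0][0] = 3 + 6 = 9, A[2][1] + B[1][0] = 10 + -4 = 6, A[2][2] + B[2][0] = 8 + 7 = 15) = 6 (attained at k = 1)
  C[2][1] = min over k of (A[2][0] + B[0][1] = 3 + 5 = 8, A[2][1] + B[1][1] = 10 + -5 = 5, A[2][2] + B[2][1] = 8 + 0 = 8) = 5 (attained at k = 1)
  C[2][2] = min over k of (A[2][0] + B[0][2] = 3 + 9 = 12, A[2][1] + B[1][2] = 10 + 9 = 19, A[2][2] + B[2][2] = 8 + -1 = 7) = 7 (attained at k = 2)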